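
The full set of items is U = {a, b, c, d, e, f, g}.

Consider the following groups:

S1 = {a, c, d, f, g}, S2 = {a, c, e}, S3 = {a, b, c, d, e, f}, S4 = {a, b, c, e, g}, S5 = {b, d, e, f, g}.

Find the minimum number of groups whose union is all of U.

Take {S1, S3}. Their union is {a, b, c, d, e, f, g}, which is all 7 items.
No single group has all 7 items (the largest, S3, has 6), so 2 is optimal.

2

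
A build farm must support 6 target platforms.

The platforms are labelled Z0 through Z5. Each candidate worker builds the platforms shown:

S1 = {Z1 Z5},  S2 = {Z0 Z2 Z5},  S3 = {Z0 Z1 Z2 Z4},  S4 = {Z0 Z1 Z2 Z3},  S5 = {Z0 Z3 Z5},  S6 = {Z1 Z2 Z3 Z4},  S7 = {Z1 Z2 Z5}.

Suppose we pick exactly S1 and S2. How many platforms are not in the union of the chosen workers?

Union of S1, S2 = {Z0, Z1, Z2, Z5}.
Not covered: Z3, Z4 — 2 platforms.

2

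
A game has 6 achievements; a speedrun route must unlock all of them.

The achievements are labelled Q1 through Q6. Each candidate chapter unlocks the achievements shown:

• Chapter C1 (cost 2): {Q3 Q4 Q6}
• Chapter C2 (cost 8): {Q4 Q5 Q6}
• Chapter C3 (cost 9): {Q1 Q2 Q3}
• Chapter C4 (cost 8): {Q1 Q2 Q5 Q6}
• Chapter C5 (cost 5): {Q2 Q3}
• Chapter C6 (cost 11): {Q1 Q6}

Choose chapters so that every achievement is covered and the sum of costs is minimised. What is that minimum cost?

C1, C4 together cover every achievement (C1 ∪ C4 = {Q1, Q2, Q3, Q4, Q5, Q6}); total cost 2 + 8 = 10.
No covering selection has total cost below 10.

10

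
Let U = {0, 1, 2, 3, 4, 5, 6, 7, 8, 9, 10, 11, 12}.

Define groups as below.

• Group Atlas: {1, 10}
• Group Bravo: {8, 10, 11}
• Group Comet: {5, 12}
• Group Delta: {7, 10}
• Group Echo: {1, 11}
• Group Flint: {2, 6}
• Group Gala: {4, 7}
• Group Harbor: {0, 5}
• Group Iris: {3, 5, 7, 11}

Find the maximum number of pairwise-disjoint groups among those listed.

Atlas, Comet, Flint, Gala are pairwise disjoint (Atlas={1,10}; Comet={5,12}; Flint={2,6}; Gala={4,7}).
Every remaining group overlaps one of these, and no 5 of the listed groups are pairwise disjoint, so 4 is the maximum.

4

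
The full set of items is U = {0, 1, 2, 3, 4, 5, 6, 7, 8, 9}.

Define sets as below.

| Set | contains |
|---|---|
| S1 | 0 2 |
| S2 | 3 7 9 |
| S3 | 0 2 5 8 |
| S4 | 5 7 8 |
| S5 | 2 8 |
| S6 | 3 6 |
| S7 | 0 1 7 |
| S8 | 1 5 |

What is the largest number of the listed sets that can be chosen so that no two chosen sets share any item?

S1, S4, S6 are pairwise disjoint (S1={0,2}; S4={5,7,8}; S6={3,6}).
Every remaining set overlaps one of these, and no 4 of the listed sets are pairwise disjoint, so 3 is the maximum.

3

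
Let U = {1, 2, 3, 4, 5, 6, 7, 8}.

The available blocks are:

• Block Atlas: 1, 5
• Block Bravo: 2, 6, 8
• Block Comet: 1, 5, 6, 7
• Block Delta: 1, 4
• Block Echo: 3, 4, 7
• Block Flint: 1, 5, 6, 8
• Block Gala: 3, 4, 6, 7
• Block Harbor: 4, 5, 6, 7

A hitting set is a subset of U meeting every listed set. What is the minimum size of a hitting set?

3

The 3 items {1, 6, 7} hit every block.
The blocks Atlas, Bravo, Echo are pairwise disjoint, so any hitting set needs a separate item for each — at least 3. Hence 3 is optimal.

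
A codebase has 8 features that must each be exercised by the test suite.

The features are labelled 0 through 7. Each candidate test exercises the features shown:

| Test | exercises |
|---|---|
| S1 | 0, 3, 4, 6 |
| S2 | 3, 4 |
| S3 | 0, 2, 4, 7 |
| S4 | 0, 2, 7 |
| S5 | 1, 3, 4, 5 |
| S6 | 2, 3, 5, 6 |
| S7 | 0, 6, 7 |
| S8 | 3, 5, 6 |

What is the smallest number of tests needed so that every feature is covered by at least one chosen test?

3

Take {S4, S5, S8}. Their union is {0, 1, 2, 3, 4, 5, 6, 7}, which is all 8 features.
Only S5 contains 1, so S5 is forced; the remaining 4 features need at least 2 more tests (each remaining test adds at most 3) — so at least 3 tests are needed, and 3 is optimal.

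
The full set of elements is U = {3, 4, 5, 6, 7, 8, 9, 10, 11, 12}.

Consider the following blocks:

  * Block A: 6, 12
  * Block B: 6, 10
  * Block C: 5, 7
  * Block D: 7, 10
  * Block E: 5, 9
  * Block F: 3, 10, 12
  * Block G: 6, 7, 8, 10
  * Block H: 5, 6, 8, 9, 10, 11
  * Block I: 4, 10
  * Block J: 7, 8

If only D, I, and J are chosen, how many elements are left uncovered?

6

Union of D, I, J = {4, 7, 8, 10}.
Not covered: 3, 5, 6, 9, 11, 12 — 6 elements.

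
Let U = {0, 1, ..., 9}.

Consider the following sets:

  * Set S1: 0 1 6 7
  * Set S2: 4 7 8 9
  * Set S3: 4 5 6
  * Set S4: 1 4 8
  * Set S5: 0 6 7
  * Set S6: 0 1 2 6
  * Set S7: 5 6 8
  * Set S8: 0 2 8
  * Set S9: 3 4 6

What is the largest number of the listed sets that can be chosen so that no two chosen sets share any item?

2

S8, S9 are pairwise disjoint (S8={0,2,8}; S9={3,4,6}).
Every remaining set overlaps one of these, and no 3 of the listed sets are pairwise disjoint, so 2 is the maximum.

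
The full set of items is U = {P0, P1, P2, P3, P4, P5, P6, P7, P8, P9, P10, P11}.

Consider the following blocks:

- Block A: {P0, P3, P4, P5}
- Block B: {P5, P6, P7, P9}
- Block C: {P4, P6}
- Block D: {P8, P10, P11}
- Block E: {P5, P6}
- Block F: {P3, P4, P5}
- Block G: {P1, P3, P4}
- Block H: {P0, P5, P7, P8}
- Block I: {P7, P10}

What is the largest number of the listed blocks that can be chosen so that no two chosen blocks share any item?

D, E, G are pairwise disjoint (D={P8,P10,P11}; E={P5,P6}; G={P1,P3,P4}).
Every remaining block overlaps one of these, and no 4 of the listed blocks are pairwise disjoint, so 3 is the maximum.

3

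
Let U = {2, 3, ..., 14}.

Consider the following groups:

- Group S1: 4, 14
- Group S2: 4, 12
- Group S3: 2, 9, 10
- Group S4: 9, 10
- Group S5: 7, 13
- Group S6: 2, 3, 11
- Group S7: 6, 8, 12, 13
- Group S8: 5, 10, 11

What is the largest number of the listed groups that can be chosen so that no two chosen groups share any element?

S2, S4, S5, S6 are pairwise disjoint (S2={4,12}; S4={9,10}; S5={7,13}; S6={2,3,11}).
Every remaining group overlaps one of these, and no 5 of the listed groups are pairwise disjoint, so 4 is the maximum.

4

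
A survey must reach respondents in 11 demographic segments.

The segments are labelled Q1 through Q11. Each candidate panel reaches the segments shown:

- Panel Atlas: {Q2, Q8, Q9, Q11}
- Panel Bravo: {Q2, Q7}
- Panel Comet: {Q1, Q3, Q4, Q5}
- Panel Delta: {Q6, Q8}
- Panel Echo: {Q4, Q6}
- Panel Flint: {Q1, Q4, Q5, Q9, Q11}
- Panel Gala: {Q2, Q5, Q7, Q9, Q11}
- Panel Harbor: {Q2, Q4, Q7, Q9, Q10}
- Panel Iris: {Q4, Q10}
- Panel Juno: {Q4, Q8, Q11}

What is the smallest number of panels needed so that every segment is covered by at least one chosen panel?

Take {Comet, Delta, Flint, Harbor}. Their union is {Q1, Q2, Q3, Q4, Q5, Q6, Q7, Q8, Q9, Q10, Q11}, which is all 11 segments.
No 3 of the 10 panels cover everything (all 120 combinations miss at least one segment), so 4 is optimal.

4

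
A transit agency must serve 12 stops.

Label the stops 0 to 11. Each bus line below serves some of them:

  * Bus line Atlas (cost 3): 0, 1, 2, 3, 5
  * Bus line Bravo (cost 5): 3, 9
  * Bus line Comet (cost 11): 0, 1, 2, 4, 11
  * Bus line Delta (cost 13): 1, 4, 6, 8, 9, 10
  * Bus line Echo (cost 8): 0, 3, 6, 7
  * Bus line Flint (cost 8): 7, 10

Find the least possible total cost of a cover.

35

Atlas, Comet, Delta, Flint together cover every stop (Atlas ∪ Comet ∪ Delta ∪ Flint = {0, 1, 2, 3, 4, 5, 6, 7, 8, 9, 10, 11}); total cost 3 + 11 + 13 + 8 = 35.
No covering selection has total cost below 35.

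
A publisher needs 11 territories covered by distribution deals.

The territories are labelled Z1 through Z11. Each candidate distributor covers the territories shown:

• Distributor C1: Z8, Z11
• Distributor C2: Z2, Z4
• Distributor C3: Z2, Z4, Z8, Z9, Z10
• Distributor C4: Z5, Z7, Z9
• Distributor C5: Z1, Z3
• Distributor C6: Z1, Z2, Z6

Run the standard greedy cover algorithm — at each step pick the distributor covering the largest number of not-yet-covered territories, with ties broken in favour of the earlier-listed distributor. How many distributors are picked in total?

5

Greedy: pick C3 (covers 5 new) → pick C4 (covers 2 new) → pick C5 (covers 2 new) → pick C1 (covers 1 new) → pick C6 (covers 1 new). Total picks: 5.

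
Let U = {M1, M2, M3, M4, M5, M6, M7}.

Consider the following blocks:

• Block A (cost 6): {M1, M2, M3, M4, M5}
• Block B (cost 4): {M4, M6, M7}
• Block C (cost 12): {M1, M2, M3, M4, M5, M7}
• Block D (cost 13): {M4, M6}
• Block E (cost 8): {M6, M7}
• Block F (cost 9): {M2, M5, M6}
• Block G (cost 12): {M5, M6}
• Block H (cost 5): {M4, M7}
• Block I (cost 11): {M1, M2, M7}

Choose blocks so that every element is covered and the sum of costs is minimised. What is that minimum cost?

A, B together cover every element (A ∪ B = {M1, M2, M3, M4, M5, M6, M7}); total cost 6 + 4 = 10.
No covering selection has total cost below 10.

10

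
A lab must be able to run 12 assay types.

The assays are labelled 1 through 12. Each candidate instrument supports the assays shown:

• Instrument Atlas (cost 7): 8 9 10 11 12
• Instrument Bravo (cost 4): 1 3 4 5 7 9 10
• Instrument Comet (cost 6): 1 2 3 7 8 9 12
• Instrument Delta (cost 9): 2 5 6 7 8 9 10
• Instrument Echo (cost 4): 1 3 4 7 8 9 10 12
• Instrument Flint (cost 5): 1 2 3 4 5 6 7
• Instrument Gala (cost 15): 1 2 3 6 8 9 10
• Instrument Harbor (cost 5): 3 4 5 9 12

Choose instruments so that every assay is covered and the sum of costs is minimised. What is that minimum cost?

Atlas, Flint together cover every assay (Atlas ∪ Flint = {1, 2, 3, 4, 5, 6, 7, 8, 9, 10, 11, 12}); total cost 7 + 5 = 12.
The greedy pick Echo, Flint, Atlas costs 16; no covering selection beats 12.

12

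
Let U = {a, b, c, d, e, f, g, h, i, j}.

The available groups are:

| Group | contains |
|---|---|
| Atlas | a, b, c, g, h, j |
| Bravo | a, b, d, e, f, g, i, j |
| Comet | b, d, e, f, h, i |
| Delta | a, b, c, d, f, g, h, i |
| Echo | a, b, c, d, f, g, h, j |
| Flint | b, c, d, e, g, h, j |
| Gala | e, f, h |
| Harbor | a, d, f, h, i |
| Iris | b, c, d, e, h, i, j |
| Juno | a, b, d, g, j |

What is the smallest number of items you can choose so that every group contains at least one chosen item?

2

Take T = {b, h}. Each listed group contains at least one of these, so T is a hitting set of size 2.
The groups Gala, Juno are pairwise disjoint, so any hitting set needs a separate item for each — at least 2. Hence 2 is optimal.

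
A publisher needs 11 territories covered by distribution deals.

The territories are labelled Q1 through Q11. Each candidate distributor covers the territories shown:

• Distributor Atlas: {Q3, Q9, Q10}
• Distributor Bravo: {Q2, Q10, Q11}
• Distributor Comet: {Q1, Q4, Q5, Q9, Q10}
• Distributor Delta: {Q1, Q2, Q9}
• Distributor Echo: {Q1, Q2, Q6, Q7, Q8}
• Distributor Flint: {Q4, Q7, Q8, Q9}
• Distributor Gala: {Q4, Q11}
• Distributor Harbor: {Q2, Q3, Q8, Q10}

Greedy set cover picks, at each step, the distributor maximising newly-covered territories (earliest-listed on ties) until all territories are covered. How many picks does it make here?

4

Greedy: pick Comet (covers 5 new) → pick Echo (covers 4 new) → pick Atlas (covers 1 new) → pick Bravo (covers 1 new). Total picks: 4.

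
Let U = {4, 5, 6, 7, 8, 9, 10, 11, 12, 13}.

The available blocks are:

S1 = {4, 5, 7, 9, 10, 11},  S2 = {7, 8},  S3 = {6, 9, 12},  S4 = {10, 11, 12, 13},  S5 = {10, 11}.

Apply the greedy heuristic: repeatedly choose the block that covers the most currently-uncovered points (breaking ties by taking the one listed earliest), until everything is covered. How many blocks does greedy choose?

4

Greedy: pick S1 (covers 6 new) → pick S3 (covers 2 new) → pick S2 (covers 1 new) → pick S4 (covers 1 new). Total picks: 4.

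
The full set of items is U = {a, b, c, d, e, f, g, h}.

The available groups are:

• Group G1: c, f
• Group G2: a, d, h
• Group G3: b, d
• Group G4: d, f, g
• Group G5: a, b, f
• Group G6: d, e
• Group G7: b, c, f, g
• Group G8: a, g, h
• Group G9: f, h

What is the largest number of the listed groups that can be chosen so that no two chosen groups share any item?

3

G1, G3, G8 are pairwise disjoint (G1={c,f}; G3={b,d}; G8={a,g,h}).
Every remaining group overlaps one of these, and no 4 of the listed groups are pairwise disjoint, so 3 is the maximum.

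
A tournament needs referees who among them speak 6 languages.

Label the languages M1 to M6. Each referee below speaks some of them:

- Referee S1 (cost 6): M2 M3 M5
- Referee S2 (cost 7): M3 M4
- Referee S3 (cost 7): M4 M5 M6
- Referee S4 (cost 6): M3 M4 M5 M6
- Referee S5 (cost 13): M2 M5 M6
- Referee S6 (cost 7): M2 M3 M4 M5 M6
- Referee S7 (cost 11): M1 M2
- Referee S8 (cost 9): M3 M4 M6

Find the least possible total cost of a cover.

S4, S7 together cover every language (S4 ∪ S7 = {M1, M2, M3, M4, M5, M6}); total cost 6 + 11 = 17.
The greedy pick S6, S7 costs 18; no covering selection beats 17.

17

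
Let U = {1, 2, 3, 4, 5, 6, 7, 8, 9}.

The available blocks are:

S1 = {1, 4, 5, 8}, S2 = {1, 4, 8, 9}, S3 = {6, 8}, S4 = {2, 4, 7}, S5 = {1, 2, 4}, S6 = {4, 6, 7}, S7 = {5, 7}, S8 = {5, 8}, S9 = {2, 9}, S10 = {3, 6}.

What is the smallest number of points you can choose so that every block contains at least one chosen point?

The 4 points {2, 5, 6, 9} hit every block.
No choice of 3 points meets every block, so 4 is the minimum.

4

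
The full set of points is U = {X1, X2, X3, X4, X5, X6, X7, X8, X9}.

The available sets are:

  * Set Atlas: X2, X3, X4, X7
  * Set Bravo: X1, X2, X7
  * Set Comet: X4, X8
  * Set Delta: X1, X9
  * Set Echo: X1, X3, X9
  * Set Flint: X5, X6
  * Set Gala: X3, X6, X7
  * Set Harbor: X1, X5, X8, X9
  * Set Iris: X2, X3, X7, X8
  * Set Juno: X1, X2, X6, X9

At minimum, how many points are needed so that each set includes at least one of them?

4

Take H = {X1, X4, X5, X7}. Each listed set contains at least one of these, so H is a hitting set of size 4.
No choice of 3 points meets every set, so 4 is the minimum.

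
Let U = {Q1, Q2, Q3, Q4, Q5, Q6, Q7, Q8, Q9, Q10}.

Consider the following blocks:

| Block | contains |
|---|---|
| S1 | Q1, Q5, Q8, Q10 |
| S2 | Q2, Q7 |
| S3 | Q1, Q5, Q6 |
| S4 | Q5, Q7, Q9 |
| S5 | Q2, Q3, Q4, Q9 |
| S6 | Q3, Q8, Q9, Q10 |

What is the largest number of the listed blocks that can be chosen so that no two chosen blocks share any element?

S2, S3, S6 are pairwise disjoint (S2={Q2,Q7}; S3={Q1,Q5,Q6}; S6={Q3,Q8,Q9,Q10}).
Every remaining block overlaps one of these, and no 4 of the listed blocks are pairwise disjoint, so 3 is the maximum.

3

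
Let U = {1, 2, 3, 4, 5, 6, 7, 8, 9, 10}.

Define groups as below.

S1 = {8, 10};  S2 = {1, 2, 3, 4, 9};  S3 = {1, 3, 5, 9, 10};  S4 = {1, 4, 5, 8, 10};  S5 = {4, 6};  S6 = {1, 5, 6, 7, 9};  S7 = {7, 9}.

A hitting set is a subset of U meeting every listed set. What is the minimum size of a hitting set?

Take H = {6, 9, 10}. Each listed group contains at least one of these, so H is a hitting set of size 3.
The groups S1, S5, S7 are pairwise disjoint, so any hitting set needs a separate item for each — at least 3. Hence 3 is optimal.

3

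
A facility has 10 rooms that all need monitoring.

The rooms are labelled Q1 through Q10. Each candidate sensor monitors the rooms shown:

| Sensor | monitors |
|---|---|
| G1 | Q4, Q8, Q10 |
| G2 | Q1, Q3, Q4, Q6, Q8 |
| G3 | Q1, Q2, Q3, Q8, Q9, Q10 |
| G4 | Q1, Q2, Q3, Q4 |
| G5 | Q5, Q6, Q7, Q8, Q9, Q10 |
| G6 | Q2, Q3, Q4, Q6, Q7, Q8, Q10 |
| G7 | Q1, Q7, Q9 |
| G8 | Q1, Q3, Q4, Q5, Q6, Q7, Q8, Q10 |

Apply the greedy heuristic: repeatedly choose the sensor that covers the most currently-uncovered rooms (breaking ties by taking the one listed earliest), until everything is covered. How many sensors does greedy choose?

Greedy: pick G8 (covers 8 new) → pick G3 (covers 2 new). Total picks: 2.

2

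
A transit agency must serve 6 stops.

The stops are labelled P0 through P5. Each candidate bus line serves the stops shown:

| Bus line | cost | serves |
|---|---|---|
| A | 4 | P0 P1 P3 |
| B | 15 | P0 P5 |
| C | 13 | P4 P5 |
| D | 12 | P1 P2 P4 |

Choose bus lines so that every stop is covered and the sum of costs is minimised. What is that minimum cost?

A, C, D together cover every stop (A ∪ C ∪ D = {P0, P1, P2, P3, P4, P5}); total cost 4 + 13 + 12 = 29.
No covering selection has total cost below 29.

29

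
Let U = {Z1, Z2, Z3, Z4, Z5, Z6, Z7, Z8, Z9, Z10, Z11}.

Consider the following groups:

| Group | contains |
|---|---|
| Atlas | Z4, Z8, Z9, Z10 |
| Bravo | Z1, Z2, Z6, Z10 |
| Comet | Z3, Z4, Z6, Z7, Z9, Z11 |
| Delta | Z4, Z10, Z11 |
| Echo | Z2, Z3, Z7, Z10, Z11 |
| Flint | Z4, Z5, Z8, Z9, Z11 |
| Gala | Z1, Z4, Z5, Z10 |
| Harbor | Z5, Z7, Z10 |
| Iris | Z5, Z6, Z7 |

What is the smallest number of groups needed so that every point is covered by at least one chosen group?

3

Take {Bravo, Echo, Flint}. Their union is {Z1, Z2, Z3, Z4, Z5, Z6, Z7, Z8, Z9, Z10, Z11}, which is all 11 points.
No 2 of the 9 groups cover everything (all 36 combinations miss at least one point), so 3 is optimal.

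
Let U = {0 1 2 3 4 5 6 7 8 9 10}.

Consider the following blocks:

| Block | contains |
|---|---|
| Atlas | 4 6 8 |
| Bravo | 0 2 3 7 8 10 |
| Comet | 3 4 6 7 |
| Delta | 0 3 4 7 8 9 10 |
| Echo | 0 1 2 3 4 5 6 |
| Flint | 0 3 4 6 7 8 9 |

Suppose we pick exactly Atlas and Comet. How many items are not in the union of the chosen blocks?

Union of Atlas, Comet = {3, 4, 6, 7, 8}.
Not covered: 0, 1, 2, 5, 9, 10 — 6 items.

6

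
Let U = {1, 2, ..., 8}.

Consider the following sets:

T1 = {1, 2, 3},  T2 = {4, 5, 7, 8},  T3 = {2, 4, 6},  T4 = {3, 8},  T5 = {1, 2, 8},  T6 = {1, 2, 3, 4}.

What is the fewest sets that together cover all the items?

T1 and T2 and T3 together: T1 ∪ T2 ∪ T3 = {1, 2, 3, 4, 5, 6, 7, 8} — every item is covered.
Only T2 contains 5, so T2 is forced; the remaining 4 items need at least 2 more sets (each remaining set adds at most 3) — so at least 3 sets are needed, and 3 is optimal.

3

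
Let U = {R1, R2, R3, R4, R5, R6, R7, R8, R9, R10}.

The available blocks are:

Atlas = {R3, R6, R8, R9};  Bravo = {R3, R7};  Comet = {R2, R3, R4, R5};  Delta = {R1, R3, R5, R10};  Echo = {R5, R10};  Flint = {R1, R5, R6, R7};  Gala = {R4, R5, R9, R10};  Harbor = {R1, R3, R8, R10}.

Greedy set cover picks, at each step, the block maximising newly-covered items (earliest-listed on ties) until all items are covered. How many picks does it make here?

Greedy: pick Atlas (covers 4 new) → pick Comet (covers 3 new) → pick Delta (covers 2 new) → pick Bravo (covers 1 new). Total picks: 4.

4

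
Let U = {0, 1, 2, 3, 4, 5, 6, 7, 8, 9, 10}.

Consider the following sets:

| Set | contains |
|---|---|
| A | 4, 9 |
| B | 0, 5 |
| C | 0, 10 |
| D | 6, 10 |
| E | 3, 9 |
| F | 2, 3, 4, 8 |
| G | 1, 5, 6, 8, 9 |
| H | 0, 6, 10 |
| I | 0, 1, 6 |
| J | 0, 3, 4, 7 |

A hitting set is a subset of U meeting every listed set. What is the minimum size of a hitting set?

4

T = {0, 6, 8, 9} meets every set (each contains at least one member of T), and |T| = 4.
No choice of 3 elements meets every set, so 4 is the minimum.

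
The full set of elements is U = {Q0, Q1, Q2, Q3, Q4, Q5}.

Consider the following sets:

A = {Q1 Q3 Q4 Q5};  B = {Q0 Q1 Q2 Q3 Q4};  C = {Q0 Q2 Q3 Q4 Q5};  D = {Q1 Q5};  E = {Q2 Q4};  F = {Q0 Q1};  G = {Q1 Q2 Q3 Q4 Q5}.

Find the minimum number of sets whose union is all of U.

Take {A, B}. Their union is {Q0, Q1, Q2, Q3, Q4, Q5}, which is all 6 elements.
No single set has all 6 elements (the largest, B, has 5), so 2 is optimal.

2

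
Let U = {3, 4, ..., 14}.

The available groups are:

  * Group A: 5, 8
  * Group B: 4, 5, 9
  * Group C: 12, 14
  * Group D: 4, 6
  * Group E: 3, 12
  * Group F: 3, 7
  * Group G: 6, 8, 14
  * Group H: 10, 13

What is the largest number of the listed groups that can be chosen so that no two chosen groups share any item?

A, C, D, F, H are pairwise disjoint (A={5,8}; C={12,14}; D={4,6}; F={3,7}; H={10,13}).
Every remaining group overlaps one of these, and no 6 of the listed groups are pairwise disjoint, so 5 is the maximum.

5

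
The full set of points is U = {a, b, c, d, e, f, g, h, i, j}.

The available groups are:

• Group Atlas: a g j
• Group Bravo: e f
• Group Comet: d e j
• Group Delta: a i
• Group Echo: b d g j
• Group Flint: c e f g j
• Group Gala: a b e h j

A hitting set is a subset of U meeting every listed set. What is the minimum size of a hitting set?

3

The 3 points {f, i, j} hit every group.
The groups Bravo, Delta, Echo are pairwise disjoint, so any hitting set needs a separate point for each — at least 3. Hence 3 is optimal.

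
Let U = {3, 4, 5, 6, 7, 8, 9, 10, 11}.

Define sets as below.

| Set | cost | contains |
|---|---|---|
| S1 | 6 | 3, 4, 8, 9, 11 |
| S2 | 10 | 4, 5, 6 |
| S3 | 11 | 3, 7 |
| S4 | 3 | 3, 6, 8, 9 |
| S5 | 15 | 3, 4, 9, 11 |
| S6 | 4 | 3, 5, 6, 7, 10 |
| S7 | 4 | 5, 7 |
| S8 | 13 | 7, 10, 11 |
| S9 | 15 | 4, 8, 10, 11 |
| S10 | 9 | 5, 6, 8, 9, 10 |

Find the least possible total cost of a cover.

10

S1, S6 together cover every element (S1 ∪ S6 = {3, 4, 5, 6, 7, 8, 9, 10, 11}); total cost 6 + 4 = 10.
The greedy pick S4, S6, S1 costs 13; no covering selection beats 10.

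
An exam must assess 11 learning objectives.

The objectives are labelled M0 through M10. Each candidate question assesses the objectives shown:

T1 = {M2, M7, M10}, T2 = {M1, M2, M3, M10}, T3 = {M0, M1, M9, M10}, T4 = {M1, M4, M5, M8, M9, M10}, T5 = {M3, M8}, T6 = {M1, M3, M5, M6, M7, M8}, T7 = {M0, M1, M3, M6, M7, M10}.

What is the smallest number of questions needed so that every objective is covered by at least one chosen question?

3

Take {T1, T4, T7}. Their union is {M0, M1, M2, M3, M4, M5, M6, M7, M8, M9, M10}, which is all 11 objectives.
Only T4 contains M4, so T4 is forced; the remaining 5 objectives need at least 2 more questions (each remaining question adds at most 4) — so at least 3 questions are needed, and 3 is optimal.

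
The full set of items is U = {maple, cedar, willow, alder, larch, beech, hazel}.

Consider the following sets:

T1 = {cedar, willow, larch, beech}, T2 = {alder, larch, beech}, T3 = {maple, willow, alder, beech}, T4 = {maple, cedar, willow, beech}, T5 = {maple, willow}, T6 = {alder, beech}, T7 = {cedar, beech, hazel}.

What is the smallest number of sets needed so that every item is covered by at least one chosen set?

T1 and T3 and T7 together: T1 ∪ T3 ∪ T7 = {maple, cedar, willow, alder, larch, beech, hazel} — every item is covered.
Only T7 contains hazel, so T7 is forced; the remaining 4 items need at least 2 more sets (each remaining set adds at most 3) — so at least 3 sets are needed, and 3 is optimal.

3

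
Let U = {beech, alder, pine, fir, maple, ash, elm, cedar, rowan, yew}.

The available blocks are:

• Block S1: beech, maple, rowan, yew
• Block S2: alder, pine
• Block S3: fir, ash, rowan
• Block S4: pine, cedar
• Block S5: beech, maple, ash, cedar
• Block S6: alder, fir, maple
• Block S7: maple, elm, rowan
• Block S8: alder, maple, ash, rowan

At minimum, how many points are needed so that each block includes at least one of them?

3

Take H = {pine, fir, maple}. Each listed block contains at least one of these, so H is a hitting set of size 3.
No choice of 2 points meets every block, so 3 is the minimum.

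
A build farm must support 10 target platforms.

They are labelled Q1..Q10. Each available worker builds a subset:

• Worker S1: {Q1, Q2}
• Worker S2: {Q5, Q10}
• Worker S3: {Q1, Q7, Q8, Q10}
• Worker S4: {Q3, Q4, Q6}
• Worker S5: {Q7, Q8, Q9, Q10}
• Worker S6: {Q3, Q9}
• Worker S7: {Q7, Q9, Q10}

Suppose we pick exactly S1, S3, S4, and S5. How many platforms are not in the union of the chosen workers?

Union of S1, S3, S4, S5 = {Q1, Q2, Q3, Q4, Q6, Q7, Q8, Q9, Q10}.
Not covered: Q5 — 1 platform.

1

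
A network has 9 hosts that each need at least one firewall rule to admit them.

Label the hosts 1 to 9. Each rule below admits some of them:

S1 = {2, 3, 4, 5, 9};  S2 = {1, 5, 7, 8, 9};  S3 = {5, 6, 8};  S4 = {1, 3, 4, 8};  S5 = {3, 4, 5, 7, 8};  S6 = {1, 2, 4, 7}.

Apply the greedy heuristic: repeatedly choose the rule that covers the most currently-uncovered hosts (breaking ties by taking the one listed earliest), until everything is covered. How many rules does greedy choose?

Greedy: pick S1 (covers 5 new) → pick S2 (covers 3 new) → pick S3 (covers 1 new). Total picks: 3.

3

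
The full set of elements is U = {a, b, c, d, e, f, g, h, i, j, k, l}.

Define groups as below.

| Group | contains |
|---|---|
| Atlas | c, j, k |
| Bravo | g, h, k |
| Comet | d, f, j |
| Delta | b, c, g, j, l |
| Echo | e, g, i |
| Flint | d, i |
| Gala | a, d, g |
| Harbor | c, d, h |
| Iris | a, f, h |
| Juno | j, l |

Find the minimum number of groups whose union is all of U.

Bravo, Delta, Echo, Flint, and Iris cover everything between them: the union {a, b, c, d, e, f, g, h, i, j, k, l} is all of U.
No 4 of the 10 groups cover everything (all 210 combinations miss at least one element), so 5 is optimal.

5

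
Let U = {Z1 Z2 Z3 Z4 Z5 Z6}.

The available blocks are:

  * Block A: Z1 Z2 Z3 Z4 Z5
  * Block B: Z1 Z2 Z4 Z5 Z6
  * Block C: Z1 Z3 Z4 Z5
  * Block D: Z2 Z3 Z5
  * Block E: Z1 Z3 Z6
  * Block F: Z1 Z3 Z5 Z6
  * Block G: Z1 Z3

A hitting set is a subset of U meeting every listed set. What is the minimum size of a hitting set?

Take H = {Z1, Z5}. Each listed block contains at least one of these, so H is a hitting set of size 2.
No single element lies in every block, so at least 2 are needed and 2 is optimal.

2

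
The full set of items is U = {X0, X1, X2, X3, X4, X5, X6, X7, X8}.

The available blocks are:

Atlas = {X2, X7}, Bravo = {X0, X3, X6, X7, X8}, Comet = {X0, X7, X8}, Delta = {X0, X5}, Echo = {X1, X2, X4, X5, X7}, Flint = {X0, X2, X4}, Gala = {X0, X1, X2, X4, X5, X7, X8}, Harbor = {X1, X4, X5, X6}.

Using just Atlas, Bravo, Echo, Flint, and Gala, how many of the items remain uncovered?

0

Union of Atlas, Bravo, Echo, Flint, Gala = {X0, X1, X2, X3, X4, X5, X6, X7, X8} — that's every item, so 0 are uncovered.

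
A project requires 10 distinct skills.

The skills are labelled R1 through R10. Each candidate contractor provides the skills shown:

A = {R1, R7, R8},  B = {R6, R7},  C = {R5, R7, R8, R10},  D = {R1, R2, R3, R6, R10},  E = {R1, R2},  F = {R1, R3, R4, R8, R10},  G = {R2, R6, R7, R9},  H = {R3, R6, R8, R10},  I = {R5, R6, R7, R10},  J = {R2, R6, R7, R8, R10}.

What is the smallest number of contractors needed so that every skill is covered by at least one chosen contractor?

Take {F, G, I}. Their union is {R1, R2, R3, R4, R5, R6, R7, R8, R9, R10}, which is all 10 skills.
Only F contains R4, so F is forced; the remaining 5 skills need at least 2 more contractors (each remaining contractor adds at most 4) — so at least 3 contractors are needed, and 3 is optimal.

3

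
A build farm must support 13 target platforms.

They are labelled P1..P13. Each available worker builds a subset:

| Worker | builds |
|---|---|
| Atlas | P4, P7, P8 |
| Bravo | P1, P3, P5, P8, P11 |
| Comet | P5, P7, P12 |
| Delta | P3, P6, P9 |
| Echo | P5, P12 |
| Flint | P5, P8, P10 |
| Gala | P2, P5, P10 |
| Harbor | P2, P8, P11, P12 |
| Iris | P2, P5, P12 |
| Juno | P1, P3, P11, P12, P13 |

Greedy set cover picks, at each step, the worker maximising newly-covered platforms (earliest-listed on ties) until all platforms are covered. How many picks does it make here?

5

Greedy: pick Bravo (covers 5 new) → pick Atlas (covers 2 new) → pick Delta (covers 2 new) → pick Gala (covers 2 new) → pick Juno (covers 2 new). Total picks: 5.
(The true minimum cover uses only 4 workers, so greedy is not optimal here.)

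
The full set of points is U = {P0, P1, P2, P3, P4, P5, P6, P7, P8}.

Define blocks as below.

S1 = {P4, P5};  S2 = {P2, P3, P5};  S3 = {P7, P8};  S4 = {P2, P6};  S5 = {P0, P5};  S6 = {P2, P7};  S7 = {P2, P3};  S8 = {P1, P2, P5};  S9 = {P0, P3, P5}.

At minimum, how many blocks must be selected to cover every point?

Take {S1, S3, S4, S8, S9}. Their union is {P0, P1, P2, P3, P4, P5, P6, P7, P8}, which is all 9 points.
Only S1 contains P4, so S1 is forced; the remaining 7 points need at least 4 more blocks (each remaining block adds at most 2) — so at least 5 blocks are needed, and 5 is optimal.

5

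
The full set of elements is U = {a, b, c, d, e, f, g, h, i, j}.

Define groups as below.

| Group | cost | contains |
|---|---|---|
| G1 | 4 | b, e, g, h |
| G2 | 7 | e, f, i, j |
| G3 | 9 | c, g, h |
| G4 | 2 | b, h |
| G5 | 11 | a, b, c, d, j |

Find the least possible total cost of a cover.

G1, G2, G5 together cover every element (G1 ∪ G2 ∪ G5 = {a, b, c, d, e, f, g, h, i, j}); total cost 4 + 7 + 11 = 22.
No covering selection has total cost below 22.

22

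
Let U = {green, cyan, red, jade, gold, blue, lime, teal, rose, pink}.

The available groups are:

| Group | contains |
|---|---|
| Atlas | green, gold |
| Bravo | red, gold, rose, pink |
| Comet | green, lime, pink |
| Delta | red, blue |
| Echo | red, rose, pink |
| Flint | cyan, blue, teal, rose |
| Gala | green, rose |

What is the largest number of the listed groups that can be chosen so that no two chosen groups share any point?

2

Delta, Gala are pairwise disjoint (Delta={red,blue}; Gala={green,rose}).
Every remaining group overlaps one of these, and no 3 of the listed groups are pairwise disjoint, so 2 is the maximum.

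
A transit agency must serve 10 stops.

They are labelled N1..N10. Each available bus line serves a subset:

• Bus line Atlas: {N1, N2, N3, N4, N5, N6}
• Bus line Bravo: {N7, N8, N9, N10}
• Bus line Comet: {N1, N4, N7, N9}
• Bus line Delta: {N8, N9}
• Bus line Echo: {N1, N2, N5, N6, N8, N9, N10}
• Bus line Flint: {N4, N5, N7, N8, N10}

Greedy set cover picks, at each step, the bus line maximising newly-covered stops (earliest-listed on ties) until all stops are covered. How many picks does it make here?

3

Greedy: pick Echo (covers 7 new) → pick Atlas (covers 2 new) → pick Bravo (covers 1 new). Total picks: 3.
(The true minimum cover uses only 2 bus lines, so greedy is not optimal here.)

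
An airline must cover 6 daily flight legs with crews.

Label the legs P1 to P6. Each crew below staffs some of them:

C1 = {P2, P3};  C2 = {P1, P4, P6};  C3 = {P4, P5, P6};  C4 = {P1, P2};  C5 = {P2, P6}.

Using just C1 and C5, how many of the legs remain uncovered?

Union of C1, C5 = {P2, P3, P6}.
Not covered: P1, P4, P5 — 3 legs.

3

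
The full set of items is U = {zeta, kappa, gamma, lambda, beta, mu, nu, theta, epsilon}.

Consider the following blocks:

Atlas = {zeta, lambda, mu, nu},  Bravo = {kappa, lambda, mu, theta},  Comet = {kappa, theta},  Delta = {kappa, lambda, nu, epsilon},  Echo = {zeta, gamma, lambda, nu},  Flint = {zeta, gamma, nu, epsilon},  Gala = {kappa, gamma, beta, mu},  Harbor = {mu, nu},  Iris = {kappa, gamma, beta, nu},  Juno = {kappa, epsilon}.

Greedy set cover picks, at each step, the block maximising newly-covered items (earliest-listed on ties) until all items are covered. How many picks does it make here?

4

Greedy: pick Atlas (covers 4 new) → pick Gala (covers 3 new) → pick Bravo (covers 1 new) → pick Delta (covers 1 new). Total picks: 4.
(The true minimum cover uses only 3 blocks, so greedy is not optimal here.)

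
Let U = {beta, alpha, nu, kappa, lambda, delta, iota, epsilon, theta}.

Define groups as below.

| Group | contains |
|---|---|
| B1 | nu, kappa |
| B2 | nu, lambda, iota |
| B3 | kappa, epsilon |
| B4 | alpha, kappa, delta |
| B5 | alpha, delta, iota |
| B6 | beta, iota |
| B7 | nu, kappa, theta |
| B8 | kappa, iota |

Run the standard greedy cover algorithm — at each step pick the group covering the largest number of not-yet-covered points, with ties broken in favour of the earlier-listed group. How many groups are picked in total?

Greedy: pick B2 (covers 3 new) → pick B4 (covers 3 new) → pick B3 (covers 1 new) → pick B6 (covers 1 new) → pick B7 (covers 1 new). Total picks: 5.

5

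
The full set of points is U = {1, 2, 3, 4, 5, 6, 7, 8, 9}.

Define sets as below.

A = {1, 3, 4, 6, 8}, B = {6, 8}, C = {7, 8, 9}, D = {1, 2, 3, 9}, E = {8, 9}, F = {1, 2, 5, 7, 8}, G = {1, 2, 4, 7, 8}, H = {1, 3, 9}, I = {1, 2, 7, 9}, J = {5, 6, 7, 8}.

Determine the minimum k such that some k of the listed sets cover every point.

A and D and J together: A ∪ D ∪ J = {1, 2, 3, 4, 5, 6, 7, 8, 9} — every point is covered.
No 2 of the 10 sets cover everything (all 45 combinations miss at least one point), so 3 is optimal.

3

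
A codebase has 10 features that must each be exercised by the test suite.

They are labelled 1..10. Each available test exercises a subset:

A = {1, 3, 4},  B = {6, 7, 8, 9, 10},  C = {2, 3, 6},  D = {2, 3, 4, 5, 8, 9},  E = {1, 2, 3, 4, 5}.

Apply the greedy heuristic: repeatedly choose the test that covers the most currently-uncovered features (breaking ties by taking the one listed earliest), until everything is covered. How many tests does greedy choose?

3

Greedy: pick D (covers 6 new) → pick B (covers 3 new) → pick A (covers 1 new). Total picks: 3.
(The true minimum cover uses only 2 tests, so greedy is not optimal here.)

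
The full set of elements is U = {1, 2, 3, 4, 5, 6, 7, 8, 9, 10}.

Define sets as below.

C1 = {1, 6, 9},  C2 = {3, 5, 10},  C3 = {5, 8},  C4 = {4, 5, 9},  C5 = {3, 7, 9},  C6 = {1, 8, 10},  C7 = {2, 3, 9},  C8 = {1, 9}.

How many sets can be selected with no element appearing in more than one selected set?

2

C6, C7 are pairwise disjoint (C6={1,8,10}; C7={2,3,9}).
Every remaining set overlaps one of these, and no 3 of the listed sets are pairwise disjoint, so 2 is the maximum.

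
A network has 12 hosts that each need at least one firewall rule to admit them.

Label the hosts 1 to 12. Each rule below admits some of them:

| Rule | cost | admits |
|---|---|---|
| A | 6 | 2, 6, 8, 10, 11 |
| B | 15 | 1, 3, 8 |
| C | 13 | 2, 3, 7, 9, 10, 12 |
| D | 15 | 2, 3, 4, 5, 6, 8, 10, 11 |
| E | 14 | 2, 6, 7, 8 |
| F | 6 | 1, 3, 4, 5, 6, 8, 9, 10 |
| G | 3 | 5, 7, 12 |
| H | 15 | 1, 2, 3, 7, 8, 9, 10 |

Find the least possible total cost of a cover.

A, F, G together cover every host (A ∪ F ∪ G = {1, 2, 3, 4, 5, 6, 7, 8, 9, 10, 11, 12}); total cost 6 + 6 + 3 = 15.
No covering selection has total cost below 15.

15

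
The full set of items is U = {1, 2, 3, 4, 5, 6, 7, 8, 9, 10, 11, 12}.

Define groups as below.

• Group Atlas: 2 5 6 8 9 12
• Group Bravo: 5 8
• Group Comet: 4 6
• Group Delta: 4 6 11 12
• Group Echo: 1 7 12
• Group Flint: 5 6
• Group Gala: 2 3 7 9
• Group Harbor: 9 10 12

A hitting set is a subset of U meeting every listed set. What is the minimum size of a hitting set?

H = {6, 8, 9, 12} meets every group (each contains at least one member of H), and |H| = 4.
No choice of 3 items meets every group, so 4 is the minimum.

4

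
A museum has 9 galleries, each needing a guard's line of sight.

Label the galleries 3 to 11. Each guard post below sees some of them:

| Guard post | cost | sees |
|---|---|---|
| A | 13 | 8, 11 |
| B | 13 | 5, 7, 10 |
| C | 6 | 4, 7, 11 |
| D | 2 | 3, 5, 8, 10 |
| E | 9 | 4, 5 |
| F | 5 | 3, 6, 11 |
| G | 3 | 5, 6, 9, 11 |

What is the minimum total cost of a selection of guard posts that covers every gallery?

11

C, D, G together cover every gallery (C ∪ D ∪ G = {3, 4, 5, 6, 7, 8, 9, 10, 11}); total cost 6 + 2 + 3 = 11.
No covering selection has total cost below 11.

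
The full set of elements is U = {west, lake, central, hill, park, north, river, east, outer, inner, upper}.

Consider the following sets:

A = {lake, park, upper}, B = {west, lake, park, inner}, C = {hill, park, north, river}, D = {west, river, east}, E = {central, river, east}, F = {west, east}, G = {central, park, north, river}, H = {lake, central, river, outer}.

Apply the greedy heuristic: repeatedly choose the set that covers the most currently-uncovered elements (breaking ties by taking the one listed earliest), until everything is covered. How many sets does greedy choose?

Greedy: pick B (covers 4 new) → pick C (covers 3 new) → pick E (covers 2 new) → pick A (covers 1 new) → pick H (covers 1 new). Total picks: 5.

5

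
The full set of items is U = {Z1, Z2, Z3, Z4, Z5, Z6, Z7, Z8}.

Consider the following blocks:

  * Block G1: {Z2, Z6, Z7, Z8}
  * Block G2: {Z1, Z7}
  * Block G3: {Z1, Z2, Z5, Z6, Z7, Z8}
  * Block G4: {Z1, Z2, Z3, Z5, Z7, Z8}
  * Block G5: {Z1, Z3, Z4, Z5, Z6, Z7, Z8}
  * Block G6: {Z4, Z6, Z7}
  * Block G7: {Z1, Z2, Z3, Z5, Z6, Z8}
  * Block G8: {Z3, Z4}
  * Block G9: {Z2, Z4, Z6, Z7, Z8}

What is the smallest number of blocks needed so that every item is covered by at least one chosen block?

G5 and G9 together: G5 ∪ G9 = {Z1, Z2, Z3, Z4, Z5, Z6, Z7, Z8} — every item is covered.
No single block has all 8 items (the largest, G5, has 7), so 2 is optimal.

2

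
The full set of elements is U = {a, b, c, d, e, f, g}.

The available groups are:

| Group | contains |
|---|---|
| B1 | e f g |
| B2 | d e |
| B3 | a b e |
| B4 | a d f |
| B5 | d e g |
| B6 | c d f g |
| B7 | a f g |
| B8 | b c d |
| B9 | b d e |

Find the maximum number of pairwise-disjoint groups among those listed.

B7, B9 are pairwise disjoint (B7={a,f,g}; B9={b,d,e}).
Every remaining group overlaps one of these, and no 3 of the listed groups are pairwise disjoint, so 2 is the maximum.

2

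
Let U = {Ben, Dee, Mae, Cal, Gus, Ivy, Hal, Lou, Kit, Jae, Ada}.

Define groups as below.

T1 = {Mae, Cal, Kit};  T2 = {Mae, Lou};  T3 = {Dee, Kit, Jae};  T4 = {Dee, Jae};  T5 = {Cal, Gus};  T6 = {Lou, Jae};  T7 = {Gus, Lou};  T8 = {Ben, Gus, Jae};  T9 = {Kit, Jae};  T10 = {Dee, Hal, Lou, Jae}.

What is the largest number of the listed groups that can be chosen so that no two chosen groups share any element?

3

T2, T3, T5 are pairwise disjoint (T2={Mae,Lou}; T3={Dee,Kit,Jae}; T5={Cal,Gus}).
Every remaining group overlaps one of these, and no 4 of the listed groups are pairwise disjoint, so 3 is the maximum.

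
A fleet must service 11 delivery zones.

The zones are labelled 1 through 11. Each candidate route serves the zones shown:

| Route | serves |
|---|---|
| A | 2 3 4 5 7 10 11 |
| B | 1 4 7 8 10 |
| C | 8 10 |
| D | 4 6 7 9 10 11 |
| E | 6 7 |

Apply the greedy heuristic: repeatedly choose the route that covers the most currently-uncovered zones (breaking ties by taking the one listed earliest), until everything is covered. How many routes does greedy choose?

3

Greedy: pick A (covers 7 new) → pick B (covers 2 new) → pick D (covers 2 new). Total picks: 3.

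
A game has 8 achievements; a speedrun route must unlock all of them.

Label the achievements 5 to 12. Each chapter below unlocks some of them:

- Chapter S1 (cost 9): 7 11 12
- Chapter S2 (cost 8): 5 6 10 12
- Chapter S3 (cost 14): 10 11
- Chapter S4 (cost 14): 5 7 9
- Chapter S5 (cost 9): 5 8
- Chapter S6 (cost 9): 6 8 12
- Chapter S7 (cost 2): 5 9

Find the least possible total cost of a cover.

S1, S2, S6, S7 together cover every achievement (S1 ∪ S2 ∪ S6 ∪ S7 = {5, 6, 7, 8, 9, 10, 11, 12}); total cost 9 + 8 + 9 + 2 = 28.
No covering selection has total cost below 28.

28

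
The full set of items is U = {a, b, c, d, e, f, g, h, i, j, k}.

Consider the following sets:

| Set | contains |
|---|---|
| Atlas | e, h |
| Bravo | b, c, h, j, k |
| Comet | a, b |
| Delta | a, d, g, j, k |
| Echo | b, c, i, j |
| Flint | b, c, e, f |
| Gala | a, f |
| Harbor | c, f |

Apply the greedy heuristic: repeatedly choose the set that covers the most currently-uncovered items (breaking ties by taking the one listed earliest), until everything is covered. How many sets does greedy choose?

Greedy: pick Bravo (covers 5 new) → pick Delta (covers 3 new) → pick Flint (covers 2 new) → pick Echo (covers 1 new). Total picks: 4.

4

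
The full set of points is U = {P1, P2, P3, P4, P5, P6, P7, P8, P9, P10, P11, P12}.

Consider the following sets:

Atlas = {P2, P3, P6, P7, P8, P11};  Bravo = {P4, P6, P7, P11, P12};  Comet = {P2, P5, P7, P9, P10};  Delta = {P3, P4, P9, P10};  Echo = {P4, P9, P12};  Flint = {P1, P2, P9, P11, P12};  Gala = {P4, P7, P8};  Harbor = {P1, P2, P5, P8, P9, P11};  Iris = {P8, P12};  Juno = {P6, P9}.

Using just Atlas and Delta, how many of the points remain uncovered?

3

Union of Atlas, Delta = {P2, P3, P4, P6, P7, P8, P9, P10, P11}.
Not covered: P1, P5, P12 — 3 points.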